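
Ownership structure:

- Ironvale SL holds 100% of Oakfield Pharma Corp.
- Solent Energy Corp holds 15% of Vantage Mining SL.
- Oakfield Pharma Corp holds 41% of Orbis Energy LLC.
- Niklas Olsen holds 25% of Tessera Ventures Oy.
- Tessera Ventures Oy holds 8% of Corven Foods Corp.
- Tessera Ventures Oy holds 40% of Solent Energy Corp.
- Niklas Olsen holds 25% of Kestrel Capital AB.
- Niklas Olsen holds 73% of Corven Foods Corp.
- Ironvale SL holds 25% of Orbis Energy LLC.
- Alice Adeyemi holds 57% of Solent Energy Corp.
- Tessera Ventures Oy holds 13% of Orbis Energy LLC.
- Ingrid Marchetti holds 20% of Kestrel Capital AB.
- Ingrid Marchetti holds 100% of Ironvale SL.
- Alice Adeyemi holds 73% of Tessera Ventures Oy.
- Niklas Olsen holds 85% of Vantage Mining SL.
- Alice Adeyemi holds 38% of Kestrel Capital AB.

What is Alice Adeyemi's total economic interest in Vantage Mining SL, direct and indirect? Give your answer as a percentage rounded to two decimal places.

Alice reaches Vantage along 2 paths.
Via Solent: 57% × 15% = 8.55%.
Via Tessera → Solent: 73% × 40% × 15% = 4.38%.
Total: 8.55% + 4.38% = 12.93%.

12.93%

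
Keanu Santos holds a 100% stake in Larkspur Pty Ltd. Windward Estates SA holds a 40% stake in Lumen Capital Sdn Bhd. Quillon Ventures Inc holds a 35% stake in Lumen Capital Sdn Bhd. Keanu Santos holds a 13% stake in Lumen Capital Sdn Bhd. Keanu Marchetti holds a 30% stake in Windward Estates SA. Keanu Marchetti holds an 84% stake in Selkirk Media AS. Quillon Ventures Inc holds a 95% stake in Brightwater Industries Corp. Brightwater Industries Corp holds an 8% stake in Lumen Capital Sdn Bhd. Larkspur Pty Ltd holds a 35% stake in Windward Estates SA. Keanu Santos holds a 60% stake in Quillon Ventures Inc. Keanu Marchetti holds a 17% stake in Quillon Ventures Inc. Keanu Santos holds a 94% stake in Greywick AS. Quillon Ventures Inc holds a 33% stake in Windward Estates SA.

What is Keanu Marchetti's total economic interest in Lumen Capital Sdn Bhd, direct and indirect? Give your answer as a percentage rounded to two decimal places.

Keanu Marchetti reaches Lumen along 4 paths.
Via Quillon → Brightwater: 17% × 95% × 8% = 1.292%.
Via Quillon → Windward: 17% × 33% × 40% = 2.244%.
Via Windward: 30% × 40% = 12%.
Via Quillon: 17% × 35% = 5.95%.
Total: 1.292% + 2.244% + 12% + 5.95% = 21.486%.
Rounded: 21.49%.

21.49%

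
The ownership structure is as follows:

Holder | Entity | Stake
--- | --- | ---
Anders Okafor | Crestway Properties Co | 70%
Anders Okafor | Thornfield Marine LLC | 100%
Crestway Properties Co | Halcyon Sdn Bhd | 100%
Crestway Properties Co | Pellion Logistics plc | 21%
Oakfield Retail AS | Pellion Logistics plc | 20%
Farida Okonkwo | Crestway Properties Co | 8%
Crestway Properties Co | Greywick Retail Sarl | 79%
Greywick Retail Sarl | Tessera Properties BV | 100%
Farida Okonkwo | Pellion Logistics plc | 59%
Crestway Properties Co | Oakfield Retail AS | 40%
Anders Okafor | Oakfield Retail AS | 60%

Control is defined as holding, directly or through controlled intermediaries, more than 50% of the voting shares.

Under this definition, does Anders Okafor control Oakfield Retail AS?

Yes

Anders holds 70% of Crestway, so Anders controls Crestway.
Anders and Crestway together hold 60% + 40% = 100% of Oakfield, so Anders controls Oakfield.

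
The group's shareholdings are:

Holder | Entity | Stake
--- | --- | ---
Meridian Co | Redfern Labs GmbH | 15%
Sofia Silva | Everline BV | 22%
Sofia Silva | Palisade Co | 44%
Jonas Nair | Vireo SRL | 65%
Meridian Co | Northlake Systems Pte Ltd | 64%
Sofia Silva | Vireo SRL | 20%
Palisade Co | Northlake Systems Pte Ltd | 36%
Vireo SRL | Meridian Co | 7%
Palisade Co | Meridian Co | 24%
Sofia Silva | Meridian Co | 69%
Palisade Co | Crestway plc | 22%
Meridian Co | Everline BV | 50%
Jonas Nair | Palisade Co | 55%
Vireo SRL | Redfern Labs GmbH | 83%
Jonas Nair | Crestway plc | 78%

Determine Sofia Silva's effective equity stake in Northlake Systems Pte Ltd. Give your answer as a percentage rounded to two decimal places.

Sofia reaches Northlake along 4 paths.
Via Meridian: 69% × 64% = 44.16%.
Via Palisade → Meridian: 44% × 24% × 64% = 6.7584%.
Via Vireo → Meridian: 20% × 7% × 64% = 0.896%.
Via Palisade: 44% × 36% = 15.84%.
Total: 44.16% + 6.7584% + 0.896% + 15.84% = 67.6544%.
Rounded: 67.65%.

67.65%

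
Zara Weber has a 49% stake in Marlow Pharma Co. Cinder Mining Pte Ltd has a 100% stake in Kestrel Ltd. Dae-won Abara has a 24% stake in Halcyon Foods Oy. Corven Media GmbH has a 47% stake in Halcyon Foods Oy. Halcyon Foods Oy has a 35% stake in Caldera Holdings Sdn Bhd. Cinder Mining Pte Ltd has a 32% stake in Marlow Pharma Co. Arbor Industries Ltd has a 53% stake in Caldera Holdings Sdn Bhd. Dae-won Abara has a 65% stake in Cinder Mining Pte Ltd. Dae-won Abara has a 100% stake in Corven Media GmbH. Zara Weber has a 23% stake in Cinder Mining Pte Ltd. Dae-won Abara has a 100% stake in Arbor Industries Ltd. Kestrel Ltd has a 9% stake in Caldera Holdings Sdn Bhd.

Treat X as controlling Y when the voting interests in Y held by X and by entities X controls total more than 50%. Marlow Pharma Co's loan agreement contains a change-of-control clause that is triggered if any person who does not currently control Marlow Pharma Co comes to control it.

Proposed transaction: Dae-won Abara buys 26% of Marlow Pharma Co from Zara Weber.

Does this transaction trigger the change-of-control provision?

The purchase adds only to Dae-won's holdings (Zara's stake shrinks), so Dae-won is the only person who could newly come to control Marlow.
Dae-won holds 100% of Corven, so Dae-won controls Corven.
Corven and Dae-won together hold 47% + 24% = 71% of Halcyon, so Dae-won controls Halcyon.
Dae-won holds 65% of Cinder, so Dae-won controls Cinder.
Dae-won holds 100% of Arbor, so Dae-won controls Arbor.
Cinder holds 100% of Kestrel, so Dae-won controls Kestrel.
Halcyon and Arbor and Kestrel together hold 35% + 53% + 9% = 97% of Caldera, so Dae-won controls Caldera.
In Marlow, Dae-won's side holds only 32%, not > 50%.
So before the transaction, Dae-won does not control Marlow.
After the purchase, Dae-won holds 26% of Marlow directly, and Zara's stake falls to 23%.
Cinder and Dae-won together hold 32% + 26% = 58% of Marlow, so Dae-won controls Marlow.
Dae-won did not control Marlow before and does after, so the clause is triggered.

Yes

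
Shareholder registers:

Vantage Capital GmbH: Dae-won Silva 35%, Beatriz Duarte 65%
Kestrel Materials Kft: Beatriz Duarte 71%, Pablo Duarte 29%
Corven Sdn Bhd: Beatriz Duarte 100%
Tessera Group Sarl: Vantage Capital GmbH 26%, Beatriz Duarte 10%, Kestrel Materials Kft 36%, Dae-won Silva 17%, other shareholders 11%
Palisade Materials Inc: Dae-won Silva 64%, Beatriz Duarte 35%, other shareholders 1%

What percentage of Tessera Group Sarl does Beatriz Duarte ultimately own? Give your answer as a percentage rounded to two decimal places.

Beatriz reaches Tessera along 3 paths.
Via Vantage: 65% × 26% = 16.9%.
Direct stake: 10% = 10%.
Via Kestrel: 71% × 36% = 25.56%.
Total: 16.9% + 10% + 25.56% = 52.46%.

52.46%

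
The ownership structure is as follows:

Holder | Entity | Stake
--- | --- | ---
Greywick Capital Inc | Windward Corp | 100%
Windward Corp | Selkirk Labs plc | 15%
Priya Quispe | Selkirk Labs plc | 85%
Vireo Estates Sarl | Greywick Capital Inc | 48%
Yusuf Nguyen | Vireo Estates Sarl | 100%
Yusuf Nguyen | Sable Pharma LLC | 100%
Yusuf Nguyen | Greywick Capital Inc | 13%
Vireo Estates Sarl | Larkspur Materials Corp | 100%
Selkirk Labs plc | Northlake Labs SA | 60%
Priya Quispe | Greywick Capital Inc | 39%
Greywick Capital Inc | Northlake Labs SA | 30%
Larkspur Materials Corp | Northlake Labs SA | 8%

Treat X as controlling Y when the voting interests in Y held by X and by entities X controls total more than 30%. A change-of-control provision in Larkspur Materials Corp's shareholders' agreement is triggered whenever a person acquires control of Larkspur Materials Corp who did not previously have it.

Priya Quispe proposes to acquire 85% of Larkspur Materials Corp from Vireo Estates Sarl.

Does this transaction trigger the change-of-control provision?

The purchase adds only to Priya's holdings (Vireo's stake shrinks), so Priya is the only person who could newly come to control Larkspur.
Priya holds 39% of Greywick, so Priya controls Greywick.
Greywick holds 100% of Windward, so Priya controls Windward.
Windward and Priya together hold 15% + 85% = 100% of Selkirk, so Priya controls Selkirk.
Selkirk and Greywick together hold 60% + 30% = 90% of Northlake, so Priya controls Northlake.
Neither Priya nor any entity Priya controls holds any voting interest in Larkspur.
So before the transaction, Priya does not control Larkspur.
After the purchase, Priya holds 85% of Larkspur directly, and Vireo's stake falls to 15%.
Priya holds 85% of Larkspur, so Priya controls Larkspur.
Priya did not control Larkspur before and does after, so the clause is triggered.

Yes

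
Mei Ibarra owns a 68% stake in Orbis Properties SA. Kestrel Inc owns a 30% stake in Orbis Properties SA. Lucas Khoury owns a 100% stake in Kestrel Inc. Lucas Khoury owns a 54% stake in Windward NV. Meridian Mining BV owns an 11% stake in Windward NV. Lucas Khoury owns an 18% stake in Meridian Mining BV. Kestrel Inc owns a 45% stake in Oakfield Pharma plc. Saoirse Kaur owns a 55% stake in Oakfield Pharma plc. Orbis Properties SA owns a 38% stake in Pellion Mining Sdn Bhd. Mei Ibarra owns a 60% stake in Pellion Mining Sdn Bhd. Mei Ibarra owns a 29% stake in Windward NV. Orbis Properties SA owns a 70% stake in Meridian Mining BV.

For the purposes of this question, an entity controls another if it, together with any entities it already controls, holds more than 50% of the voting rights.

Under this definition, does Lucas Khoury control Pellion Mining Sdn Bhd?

No

Lucas holds 100% of Kestrel, so Lucas controls Kestrel.
Lucas holds 54% of Windward, so Lucas controls Windward.
Neither Lucas nor any entity Lucas controls holds any voting interest in Pellion.
So Lucas does not control Pellion.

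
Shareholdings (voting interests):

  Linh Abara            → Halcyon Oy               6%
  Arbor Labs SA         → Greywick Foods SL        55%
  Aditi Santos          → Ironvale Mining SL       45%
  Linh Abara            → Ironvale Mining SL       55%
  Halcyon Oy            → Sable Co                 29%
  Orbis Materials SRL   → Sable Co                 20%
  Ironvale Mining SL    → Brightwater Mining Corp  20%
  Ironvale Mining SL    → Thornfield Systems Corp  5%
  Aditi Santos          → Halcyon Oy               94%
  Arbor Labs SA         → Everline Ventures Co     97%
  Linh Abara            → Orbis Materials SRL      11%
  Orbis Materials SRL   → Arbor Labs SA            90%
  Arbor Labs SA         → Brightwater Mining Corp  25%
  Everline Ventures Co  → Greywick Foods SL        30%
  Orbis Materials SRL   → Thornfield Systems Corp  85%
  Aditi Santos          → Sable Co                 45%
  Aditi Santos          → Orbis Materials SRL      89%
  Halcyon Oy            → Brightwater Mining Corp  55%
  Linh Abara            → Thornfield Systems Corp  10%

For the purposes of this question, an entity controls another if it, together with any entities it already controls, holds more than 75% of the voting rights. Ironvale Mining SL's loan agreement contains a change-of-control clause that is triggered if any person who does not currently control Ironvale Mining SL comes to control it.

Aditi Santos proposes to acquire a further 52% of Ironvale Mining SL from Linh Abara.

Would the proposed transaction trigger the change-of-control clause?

Yes

The purchase adds only to Aditi's holdings (Linh's stake shrinks), so Aditi is the only person who could newly come to control Ironvale.
Aditi holds 94% of Halcyon, so Aditi controls Halcyon.
Aditi holds 89% of Orbis, so Aditi controls Orbis.
Orbis holds 90% of Arbor, so Aditi controls Arbor.
Arbor holds 97% of Everline, so Aditi controls Everline.
Halcyon and Arbor together hold 55% + 25% = 80% of Brightwater, so Aditi controls Brightwater.
Orbis holds 85% of Thornfield, so Aditi controls Thornfield.
Aditi and Orbis and Halcyon together hold 45% + 20% + 29% = 94% of Sable, so Aditi controls Sable.
Everline and Arbor together hold 30% + 55% = 85% of Greywick, so Aditi controls Greywick.
In Ironvale, Aditi's side holds only 45%, not > 75%.
So before the transaction, Aditi does not control Ironvale.
After the purchase, Aditi's direct stake in Ironvale rises to 45% + 52% = 97%, and Linh's stake falls to 3%.
Aditi holds 97% of Ironvale, so Aditi controls Ironvale.
Aditi did not control Ironvale before and does after, so the clause is triggered.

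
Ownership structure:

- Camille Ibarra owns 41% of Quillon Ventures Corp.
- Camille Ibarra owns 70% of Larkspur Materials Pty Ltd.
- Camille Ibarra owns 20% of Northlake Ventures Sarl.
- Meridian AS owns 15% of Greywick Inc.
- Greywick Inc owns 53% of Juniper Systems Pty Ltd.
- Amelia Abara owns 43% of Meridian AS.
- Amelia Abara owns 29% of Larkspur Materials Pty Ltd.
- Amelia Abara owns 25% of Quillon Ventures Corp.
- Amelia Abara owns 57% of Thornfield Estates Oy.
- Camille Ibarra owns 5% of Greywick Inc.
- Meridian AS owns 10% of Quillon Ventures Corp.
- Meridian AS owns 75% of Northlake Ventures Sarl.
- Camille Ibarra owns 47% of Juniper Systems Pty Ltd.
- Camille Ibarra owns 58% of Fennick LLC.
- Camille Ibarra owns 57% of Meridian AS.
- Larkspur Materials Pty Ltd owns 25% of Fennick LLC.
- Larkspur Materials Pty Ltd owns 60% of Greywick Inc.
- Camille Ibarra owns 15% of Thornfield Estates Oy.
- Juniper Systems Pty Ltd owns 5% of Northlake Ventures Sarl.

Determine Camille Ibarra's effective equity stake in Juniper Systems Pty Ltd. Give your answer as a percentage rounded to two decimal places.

Camille reaches Juniper along 4 paths.
Direct stake: 47% = 47%.
Via Greywick: 5% × 53% = 2.65%.
Via Meridian → Greywick: 57% × 15% × 53% = 4.5315%.
Via Larkspur → Greywick: 70% × 60% × 53% = 22.26%.
Total: 47% + 2.65% + 4.5315% + 22.26% = 76.4415%.
Rounded: 76.44%.

76.44%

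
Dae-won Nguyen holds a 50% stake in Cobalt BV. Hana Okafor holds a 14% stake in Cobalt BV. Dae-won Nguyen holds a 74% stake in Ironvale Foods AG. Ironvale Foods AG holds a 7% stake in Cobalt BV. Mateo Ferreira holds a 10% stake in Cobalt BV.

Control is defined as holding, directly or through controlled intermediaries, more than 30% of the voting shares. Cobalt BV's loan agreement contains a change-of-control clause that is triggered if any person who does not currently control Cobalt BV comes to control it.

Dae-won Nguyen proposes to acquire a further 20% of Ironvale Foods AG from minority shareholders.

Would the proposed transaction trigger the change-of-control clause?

No

The purchase changes only Dae-won's holdings, so Dae-won is the only person who could newly come to control Cobalt.
Dae-won holds 74% of Ironvale, so Dae-won controls Ironvale.
Dae-won and Ironvale together hold 50% + 7% = 57% of Cobalt, so Dae-won controls Cobalt.
So Dae-won already controls Cobalt before the transaction.
After the purchase, Dae-won's direct stake in Ironvale rises to 74% + 20% = 94%.
Dae-won controlled Cobalt already, so this is not a new person acquiring control; every other person's position is unchanged or reduced.
No new person acquires control, so the clause is not triggered.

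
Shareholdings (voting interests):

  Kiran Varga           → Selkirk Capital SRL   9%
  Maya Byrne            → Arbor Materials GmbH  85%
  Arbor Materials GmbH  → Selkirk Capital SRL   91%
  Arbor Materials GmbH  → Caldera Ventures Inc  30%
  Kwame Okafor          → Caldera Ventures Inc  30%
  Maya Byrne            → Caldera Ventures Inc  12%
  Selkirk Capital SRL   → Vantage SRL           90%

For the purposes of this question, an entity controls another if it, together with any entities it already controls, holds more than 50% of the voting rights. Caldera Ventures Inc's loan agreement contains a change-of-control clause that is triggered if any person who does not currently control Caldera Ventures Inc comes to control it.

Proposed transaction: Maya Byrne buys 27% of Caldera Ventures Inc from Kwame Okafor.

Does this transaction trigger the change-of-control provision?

The purchase adds only to Maya's holdings (Kwame's stake shrinks), so Maya is the only person who could newly come to control Caldera.
Maya holds 85% of Arbor, so Maya controls Arbor.
Arbor holds 91% of Selkirk, so Maya controls Selkirk.
Selkirk holds 90% of Vantage, so Maya controls Vantage.
In Caldera, Maya's side holds only 30% + 12% = 42%, not > 50%.
So before the transaction, Maya does not control Caldera.
After the purchase, Maya's direct stake in Caldera rises to 12% + 27% = 39%, and Kwame's stake falls to 3%.
Arbor and Maya together hold 30% + 39% = 69% of Caldera, so Maya controls Caldera.
Maya did not control Caldera before and does after, so the clause is triggered.

Yes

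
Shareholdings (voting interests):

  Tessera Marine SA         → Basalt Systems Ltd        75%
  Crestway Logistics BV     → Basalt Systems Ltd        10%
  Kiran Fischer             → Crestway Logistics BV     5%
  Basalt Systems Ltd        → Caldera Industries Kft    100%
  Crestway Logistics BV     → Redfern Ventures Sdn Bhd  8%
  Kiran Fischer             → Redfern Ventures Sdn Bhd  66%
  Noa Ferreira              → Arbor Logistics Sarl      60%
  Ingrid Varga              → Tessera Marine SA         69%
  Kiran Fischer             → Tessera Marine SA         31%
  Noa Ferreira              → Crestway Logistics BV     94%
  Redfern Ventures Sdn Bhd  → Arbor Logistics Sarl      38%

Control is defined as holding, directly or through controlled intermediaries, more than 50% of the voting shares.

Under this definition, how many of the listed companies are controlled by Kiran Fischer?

Kiran holds 66% of Redfern, so Kiran controls Redfern.
No other company's threshold is met.
Kiran controls 1 company.

1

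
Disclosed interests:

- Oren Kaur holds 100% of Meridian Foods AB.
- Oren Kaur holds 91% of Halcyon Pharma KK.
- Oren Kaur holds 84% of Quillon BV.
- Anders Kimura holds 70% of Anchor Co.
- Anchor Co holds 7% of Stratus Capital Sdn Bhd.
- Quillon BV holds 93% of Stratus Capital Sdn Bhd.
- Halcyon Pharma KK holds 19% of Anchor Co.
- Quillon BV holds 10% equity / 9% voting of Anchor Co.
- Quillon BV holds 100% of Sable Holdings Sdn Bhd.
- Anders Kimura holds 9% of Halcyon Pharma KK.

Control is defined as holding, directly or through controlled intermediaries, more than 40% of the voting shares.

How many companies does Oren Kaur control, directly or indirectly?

Oren holds 91% of Halcyon, so Oren controls Halcyon.
Oren holds 84% of Quillon, so Oren controls Quillon.
Oren holds 100% of Meridian, so Oren controls Meridian.
Quillon holds 93% of Stratus, so Oren controls Stratus.
Quillon holds 100% of Sable, so Oren controls Sable.
No other company's threshold is met.
Oren controls 5 companies.

5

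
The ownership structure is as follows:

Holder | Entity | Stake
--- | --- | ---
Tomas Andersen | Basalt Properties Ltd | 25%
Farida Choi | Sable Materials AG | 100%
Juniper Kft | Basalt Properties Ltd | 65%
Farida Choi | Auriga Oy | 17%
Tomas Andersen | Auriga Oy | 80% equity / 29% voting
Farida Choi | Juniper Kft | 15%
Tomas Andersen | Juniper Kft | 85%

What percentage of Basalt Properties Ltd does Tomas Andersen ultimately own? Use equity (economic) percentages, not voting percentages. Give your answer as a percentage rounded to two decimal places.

80.25%

Tomas reaches Basalt along 2 paths.
Via Juniper: 85% × 65% = 55.25%.
Direct stake: 25% = 25%.
Total: 55.25% + 25% = 80.25%.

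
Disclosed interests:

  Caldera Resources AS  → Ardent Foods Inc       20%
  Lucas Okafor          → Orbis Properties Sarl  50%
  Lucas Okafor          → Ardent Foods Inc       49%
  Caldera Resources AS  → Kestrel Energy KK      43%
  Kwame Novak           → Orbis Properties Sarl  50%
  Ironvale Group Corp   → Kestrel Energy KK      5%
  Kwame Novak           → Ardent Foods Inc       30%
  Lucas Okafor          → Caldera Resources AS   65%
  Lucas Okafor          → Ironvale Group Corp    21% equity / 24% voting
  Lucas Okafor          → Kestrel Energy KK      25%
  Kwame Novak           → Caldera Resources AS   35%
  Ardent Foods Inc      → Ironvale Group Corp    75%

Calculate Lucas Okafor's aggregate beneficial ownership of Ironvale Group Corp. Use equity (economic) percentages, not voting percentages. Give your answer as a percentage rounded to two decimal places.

Lucas reaches Ironvale along 3 paths.
Direct stake: 21% = 21%.
Via Ardent: 49% × 75% = 36.75%.
Via Caldera → Ardent: 65% × 20% × 75% = 9.75%.
Total: 21% + 36.75% + 9.75% = 67.5%.
Rounded: 67.50%.

67.50%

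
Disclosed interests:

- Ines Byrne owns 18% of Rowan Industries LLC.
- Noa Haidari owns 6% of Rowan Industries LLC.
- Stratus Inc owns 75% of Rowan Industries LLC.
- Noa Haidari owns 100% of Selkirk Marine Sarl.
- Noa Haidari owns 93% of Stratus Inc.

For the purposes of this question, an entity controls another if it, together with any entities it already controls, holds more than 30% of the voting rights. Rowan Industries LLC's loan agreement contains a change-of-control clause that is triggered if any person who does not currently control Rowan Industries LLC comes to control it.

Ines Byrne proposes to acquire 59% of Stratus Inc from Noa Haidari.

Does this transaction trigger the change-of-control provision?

The purchase adds only to Ines's holdings (Noa's stake shrinks), so Ines is the only person who could newly come to control Rowan.
Ines's largest direct stake is 18% in Rowan, which does not meet the threshold, so Ines controls no company.
In Rowan, Ines's side holds only 18%, not > 30%.
So before the transaction, Ines does not control Rowan.
After the purchase, Ines holds 59% of Stratus directly, and Noa's stake falls to 34%.
Ines holds 59% of Stratus, so Ines controls Stratus.
Ines and Stratus together hold 18% + 75% = 93% of Rowan, so Ines controls Rowan.
Ines did not control Rowan before and does after, so the clause is triggered.

Yes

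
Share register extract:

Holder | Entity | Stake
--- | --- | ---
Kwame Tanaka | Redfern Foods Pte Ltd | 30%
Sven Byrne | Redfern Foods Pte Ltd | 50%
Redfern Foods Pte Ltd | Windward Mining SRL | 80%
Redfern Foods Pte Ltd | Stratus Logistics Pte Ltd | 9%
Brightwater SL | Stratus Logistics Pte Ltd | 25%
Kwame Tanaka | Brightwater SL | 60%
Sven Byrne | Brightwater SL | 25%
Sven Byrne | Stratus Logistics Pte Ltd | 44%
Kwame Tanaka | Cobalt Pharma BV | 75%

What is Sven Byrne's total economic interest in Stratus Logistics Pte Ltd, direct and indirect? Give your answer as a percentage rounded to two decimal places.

Sven reaches Stratus along 3 paths.
Via Redfern: 50% × 9% = 4.5%.
Direct stake: 44% = 44%.
Via Brightwater: 25% × 25% = 6.25%.
Total: 4.5% + 44% + 6.25% = 54.75%.

54.75%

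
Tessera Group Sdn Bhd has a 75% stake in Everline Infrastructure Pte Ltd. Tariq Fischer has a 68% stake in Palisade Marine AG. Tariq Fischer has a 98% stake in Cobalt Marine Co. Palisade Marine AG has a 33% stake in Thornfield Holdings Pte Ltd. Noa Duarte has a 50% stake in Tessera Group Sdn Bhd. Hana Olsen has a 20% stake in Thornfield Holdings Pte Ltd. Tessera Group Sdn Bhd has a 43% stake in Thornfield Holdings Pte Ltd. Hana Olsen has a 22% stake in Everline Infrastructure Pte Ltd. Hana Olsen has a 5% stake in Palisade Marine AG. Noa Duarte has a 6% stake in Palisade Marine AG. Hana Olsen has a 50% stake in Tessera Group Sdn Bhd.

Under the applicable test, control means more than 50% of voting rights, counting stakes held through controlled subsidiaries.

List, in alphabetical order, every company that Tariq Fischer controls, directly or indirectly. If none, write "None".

Cobalt Marine Co, Palisade Marine AG

Tariq holds 68% of Palisade, so Tariq controls Palisade.
Tariq holds 98% of Cobalt, so Tariq controls Cobalt.
No other company's threshold is met.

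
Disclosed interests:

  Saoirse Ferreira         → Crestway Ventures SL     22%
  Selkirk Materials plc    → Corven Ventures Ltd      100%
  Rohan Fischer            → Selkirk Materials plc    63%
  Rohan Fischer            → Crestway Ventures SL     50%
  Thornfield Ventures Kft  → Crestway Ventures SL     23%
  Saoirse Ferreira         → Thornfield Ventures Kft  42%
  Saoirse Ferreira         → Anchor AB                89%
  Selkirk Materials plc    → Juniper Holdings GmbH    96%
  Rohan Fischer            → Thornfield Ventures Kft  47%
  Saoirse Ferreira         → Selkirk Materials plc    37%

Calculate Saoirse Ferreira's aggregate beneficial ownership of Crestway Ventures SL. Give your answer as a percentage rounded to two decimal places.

31.66%

Saoirse reaches Crestway along 2 paths.
Via Thornfield: 42% × 23% = 9.66%.
Direct stake: 22% = 22%.
Total: 9.66% + 22% = 31.66%.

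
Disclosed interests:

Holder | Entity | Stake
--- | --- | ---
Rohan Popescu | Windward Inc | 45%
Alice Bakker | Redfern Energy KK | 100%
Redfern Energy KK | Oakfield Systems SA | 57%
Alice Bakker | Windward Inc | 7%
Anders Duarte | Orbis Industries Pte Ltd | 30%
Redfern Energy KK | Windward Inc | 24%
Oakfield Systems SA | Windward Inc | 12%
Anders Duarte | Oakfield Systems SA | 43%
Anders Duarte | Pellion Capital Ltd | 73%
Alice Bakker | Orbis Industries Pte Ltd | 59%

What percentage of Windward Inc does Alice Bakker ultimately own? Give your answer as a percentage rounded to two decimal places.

Alice reaches Windward along 3 paths.
Via Redfern: 100% × 24% = 24%.
Direct stake: 7% = 7%.
Via Redfern → Oakfield: 100% × 57% × 12% = 6.84%.
Total: 24% + 7% + 6.84% = 37.84%.

37.84%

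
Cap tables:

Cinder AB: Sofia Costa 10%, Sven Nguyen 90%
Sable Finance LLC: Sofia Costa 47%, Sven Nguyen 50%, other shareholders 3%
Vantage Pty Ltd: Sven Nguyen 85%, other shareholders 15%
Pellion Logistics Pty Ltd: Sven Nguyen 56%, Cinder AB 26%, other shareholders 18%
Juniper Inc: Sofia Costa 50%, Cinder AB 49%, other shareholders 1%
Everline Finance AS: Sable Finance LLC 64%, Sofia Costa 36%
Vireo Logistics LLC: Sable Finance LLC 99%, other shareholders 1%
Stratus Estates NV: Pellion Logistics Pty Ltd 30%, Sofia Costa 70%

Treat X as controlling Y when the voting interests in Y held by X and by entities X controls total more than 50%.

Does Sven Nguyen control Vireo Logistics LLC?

No

Sven holds 90% of Cinder, so Sven controls Cinder.
Sven holds 85% of Vantage, so Sven controls Vantage.
Sven and Cinder together hold 56% + 26% = 82% of Pellion, so Sven controls Pellion.
Neither Sven nor any entity Sven controls holds any voting interest in Vireo.
So Sven does not control Vireo.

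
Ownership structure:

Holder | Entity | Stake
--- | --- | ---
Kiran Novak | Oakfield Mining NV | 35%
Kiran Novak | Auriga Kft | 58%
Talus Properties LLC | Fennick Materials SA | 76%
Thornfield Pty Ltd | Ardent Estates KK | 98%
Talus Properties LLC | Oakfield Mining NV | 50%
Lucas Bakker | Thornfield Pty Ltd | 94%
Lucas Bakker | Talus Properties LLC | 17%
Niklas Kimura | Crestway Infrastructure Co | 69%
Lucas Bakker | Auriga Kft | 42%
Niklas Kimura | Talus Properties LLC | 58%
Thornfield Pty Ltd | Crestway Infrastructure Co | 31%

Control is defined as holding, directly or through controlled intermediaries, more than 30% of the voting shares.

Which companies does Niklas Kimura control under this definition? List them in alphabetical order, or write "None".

Crestway Infrastructure Co, Fennick Materials SA, Oakfield Mining NV, Talus Properties LLC

Niklas holds 58% of Talus, so Niklas controls Talus.
Niklas holds 69% of Crestway, so Niklas controls Crestway.
Talus holds 50% of Oakfield, so Niklas controls Oakfield.
Talus holds 76% of Fennick, so Niklas controls Fennick.
No other company's threshold is met.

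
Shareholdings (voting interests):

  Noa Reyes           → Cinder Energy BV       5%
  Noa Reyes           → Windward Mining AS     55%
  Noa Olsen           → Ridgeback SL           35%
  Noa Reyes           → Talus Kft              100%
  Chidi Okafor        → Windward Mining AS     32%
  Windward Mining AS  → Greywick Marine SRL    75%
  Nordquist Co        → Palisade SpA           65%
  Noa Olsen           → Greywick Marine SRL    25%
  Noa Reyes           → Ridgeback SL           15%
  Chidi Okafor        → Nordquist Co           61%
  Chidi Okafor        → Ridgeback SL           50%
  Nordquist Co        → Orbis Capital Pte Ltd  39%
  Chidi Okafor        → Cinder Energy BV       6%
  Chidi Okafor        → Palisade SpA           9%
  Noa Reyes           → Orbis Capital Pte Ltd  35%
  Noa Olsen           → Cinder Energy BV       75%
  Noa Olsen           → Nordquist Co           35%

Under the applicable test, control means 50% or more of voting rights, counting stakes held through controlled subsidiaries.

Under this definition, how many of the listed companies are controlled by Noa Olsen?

1

Noa Olsen holds 75% of Cinder, so Noa Olsen controls Cinder.
No other company's threshold is met.
Noa Olsen controls 1 company.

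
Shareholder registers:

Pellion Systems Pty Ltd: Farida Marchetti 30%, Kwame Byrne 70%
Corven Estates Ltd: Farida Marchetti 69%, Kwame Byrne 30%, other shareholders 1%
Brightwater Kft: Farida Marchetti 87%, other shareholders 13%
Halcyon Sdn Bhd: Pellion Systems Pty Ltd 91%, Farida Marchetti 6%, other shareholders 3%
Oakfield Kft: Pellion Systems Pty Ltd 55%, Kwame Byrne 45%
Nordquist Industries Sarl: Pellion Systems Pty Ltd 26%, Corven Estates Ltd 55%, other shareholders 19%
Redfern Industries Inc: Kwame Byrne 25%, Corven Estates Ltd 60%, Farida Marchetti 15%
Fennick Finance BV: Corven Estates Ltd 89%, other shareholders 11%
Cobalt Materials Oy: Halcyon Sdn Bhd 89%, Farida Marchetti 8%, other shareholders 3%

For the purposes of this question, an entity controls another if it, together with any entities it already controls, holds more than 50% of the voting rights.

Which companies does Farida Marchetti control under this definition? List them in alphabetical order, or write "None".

Farida holds 69% of Corven, so Farida controls Corven.
Farida holds 87% of Brightwater, so Farida controls Brightwater.
Corven holds 55% of Nordquist, so Farida controls Nordquist.
Corven and Farida together hold 60% + 15% = 75% of Redfern, so Farida controls Redfern.
Corven holds 89% of Fennick, so Farida controls Fennick.
No other company's threshold is met.

Brightwater Kft, Corven Estates Ltd, Fennick Finance BV, Nordquist Industries Sarl, Redfern Industries Inc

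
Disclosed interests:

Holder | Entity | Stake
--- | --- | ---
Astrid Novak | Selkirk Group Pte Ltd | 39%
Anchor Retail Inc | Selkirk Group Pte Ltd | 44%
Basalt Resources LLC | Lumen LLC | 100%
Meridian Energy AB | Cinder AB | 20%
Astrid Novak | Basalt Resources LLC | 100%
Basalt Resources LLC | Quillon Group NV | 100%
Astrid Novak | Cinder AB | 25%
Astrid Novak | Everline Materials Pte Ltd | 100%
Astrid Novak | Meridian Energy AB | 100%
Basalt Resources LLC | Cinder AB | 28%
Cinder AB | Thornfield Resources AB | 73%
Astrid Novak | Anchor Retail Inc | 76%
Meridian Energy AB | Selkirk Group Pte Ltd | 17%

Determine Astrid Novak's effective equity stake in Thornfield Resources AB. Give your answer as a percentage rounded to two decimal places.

53.29%

Astrid reaches Thornfield along 3 paths.
Via Basalt → Cinder: 100% × 28% × 73% = 20.44%.
Via Cinder: 25% × 73% = 18.25%.
Via Meridian → Cinder: 100% × 20% × 73% = 14.6%.
Total: 20.44% + 18.25% + 14.6% = 53.29%.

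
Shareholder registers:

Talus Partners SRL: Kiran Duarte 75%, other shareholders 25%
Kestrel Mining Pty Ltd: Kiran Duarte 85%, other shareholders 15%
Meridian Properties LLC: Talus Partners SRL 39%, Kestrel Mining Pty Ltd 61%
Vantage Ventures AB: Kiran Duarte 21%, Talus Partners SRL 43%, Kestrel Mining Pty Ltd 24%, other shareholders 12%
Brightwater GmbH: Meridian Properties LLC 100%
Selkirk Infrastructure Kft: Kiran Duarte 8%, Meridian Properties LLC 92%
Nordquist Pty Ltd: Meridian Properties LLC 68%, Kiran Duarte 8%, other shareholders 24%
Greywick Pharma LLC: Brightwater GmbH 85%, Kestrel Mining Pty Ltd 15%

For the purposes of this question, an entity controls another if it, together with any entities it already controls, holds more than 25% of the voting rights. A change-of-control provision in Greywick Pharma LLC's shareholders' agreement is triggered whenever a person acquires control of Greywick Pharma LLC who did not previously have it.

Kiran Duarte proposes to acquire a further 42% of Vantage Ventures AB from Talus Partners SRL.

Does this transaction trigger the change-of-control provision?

No

The purchase adds only to Kiran's holdings (Talus's stake shrinks), so Kiran is the only person who could newly come to control Greywick.
Kiran holds 75% of Talus, so Kiran controls Talus.
Kiran holds 85% of Kestrel, so Kiran controls Kestrel.
Talus and Kestrel together hold 39% + 61% = 100% of Meridian, so Kiran controls Meridian.
Meridian holds 100% of Brightwater, so Kiran controls Brightwater.
Brightwater and Kestrel together hold 85% + 15% = 100% of Greywick, so Kiran controls Greywick.
So Kiran already controls Greywick before the transaction.
After the purchase, Kiran's direct stake in Vantage rises to 21% + 42% = 63%, and Talus's stake falls to 1%.
Kiran controlled Greywick already, so this is not a new person acquiring control; every other person's position is unchanged or reduced.
No new person acquires control, so the clause is not triggered.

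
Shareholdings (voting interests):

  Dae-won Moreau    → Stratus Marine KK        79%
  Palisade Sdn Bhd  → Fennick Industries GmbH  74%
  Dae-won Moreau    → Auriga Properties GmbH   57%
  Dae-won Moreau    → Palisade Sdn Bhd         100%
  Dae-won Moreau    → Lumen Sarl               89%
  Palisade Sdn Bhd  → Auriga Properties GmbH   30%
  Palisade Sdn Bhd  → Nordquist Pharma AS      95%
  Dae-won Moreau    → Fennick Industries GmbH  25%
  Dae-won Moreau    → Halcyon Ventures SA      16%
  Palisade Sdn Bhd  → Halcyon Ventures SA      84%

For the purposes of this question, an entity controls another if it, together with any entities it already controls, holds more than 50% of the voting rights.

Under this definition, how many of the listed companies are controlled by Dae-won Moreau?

7

Dae-won holds 79% of Stratus, so Dae-won controls Stratus.
Dae-won holds 89% of Lumen, so Dae-won controls Lumen.
Dae-won holds 100% of Palisade, so Dae-won controls Palisade.
Palisade and Dae-won together hold 74% + 25% = 99% of Fennick, so Dae-won controls Fennick.
Palisade holds 95% of Nordquist, so Dae-won controls Nordquist.
Palisade and Dae-won together hold 84% + 16% = 100% of Halcyon, so Dae-won controls Halcyon.
Palisade and Dae-won together hold 30% + 57% = 87% of Auriga, so Dae-won controls Auriga.
Dae-won controls 7 companies.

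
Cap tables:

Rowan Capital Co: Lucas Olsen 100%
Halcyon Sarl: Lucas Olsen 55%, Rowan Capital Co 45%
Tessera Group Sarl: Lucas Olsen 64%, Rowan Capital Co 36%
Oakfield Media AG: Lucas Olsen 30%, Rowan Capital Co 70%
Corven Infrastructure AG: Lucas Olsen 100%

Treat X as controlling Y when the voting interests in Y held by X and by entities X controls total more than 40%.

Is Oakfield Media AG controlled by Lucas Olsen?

Lucas holds 100% of Rowan, so Lucas controls Rowan.
Lucas and Rowan together hold 30% + 70% = 100% of Oakfield, so Lucas controls Oakfield.

Yes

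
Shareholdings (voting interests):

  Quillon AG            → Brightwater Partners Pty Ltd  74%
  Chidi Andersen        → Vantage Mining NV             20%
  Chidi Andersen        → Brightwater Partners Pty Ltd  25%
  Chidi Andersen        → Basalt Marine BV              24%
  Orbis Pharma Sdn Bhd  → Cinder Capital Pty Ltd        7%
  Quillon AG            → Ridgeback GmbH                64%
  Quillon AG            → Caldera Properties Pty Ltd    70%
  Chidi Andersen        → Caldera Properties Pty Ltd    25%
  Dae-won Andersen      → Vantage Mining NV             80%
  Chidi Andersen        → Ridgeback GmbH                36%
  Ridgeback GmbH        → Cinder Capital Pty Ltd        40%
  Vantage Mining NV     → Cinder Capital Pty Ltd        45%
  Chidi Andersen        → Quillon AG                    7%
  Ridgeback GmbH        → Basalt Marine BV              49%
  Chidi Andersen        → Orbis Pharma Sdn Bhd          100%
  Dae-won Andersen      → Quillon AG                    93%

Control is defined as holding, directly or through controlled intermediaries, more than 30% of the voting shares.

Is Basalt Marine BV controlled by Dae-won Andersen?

Dae-won holds 93% of Quillon, so Dae-won controls Quillon.
Quillon holds 64% of Ridgeback, so Dae-won controls Ridgeback.
Ridgeback holds 49% of Basalt, so Dae-won controls Basalt.

Yes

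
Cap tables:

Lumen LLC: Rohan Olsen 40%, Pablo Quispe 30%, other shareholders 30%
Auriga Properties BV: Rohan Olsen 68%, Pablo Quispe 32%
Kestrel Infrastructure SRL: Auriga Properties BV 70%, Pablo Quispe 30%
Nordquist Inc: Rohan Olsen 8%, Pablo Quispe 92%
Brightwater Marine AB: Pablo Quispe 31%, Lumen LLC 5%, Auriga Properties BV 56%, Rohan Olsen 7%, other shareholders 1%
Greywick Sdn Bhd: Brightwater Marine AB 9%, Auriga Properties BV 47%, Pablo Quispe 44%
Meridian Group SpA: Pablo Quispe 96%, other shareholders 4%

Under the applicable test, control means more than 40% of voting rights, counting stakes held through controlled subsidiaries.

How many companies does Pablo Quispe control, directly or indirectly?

Pablo holds 92% of Nordquist, so Pablo controls Nordquist.
Pablo holds 44% of Greywick, so Pablo controls Greywick.
Pablo holds 96% of Meridian, so Pablo controls Meridian.
No other company's threshold is met.
Pablo controls 3 companies.

3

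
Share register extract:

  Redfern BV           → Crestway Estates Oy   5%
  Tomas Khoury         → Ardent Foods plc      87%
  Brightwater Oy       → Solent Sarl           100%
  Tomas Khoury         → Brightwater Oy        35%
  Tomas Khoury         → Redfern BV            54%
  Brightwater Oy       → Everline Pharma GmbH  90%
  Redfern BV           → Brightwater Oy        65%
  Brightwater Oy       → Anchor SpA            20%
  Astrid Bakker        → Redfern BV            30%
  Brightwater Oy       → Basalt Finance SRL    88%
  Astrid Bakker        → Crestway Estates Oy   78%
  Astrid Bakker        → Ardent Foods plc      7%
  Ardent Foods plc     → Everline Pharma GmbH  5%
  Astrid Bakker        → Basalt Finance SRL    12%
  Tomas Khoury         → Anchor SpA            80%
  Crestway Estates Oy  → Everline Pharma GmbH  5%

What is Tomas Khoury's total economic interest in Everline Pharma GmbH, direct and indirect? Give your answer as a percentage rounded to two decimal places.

Tomas reaches Everline along 4 paths.
Via Redfern → Crestway: 54% × 5% × 5% = 0.135%.
Via Redfern → Brightwater: 54% × 65% × 90% = 31.59%.
Via Brightwater: 35% × 90% = 31.5%.
Via Ardent: 87% × 5% = 4.35%.
Total: 0.135% + 31.59% + 31.5% + 4.35% = 67.575%.
Rounded: 67.58%.

67.58%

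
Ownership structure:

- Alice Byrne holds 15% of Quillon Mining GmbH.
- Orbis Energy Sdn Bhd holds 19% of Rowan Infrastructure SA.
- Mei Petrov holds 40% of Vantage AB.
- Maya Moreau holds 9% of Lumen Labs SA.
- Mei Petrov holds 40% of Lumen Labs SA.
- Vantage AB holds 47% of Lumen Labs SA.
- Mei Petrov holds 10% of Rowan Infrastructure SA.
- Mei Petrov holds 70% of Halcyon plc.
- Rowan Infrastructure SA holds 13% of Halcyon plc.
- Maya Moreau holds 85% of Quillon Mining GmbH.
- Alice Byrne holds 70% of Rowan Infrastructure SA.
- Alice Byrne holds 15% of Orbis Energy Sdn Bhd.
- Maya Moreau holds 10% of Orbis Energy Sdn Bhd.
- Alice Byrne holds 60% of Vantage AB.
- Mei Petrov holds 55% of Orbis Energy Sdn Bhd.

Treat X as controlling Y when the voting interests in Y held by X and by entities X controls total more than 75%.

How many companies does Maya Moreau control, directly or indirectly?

Maya holds 85% of Quillon, so Maya controls Quillon.
No other company's threshold is met.
Maya controls 1 company.

1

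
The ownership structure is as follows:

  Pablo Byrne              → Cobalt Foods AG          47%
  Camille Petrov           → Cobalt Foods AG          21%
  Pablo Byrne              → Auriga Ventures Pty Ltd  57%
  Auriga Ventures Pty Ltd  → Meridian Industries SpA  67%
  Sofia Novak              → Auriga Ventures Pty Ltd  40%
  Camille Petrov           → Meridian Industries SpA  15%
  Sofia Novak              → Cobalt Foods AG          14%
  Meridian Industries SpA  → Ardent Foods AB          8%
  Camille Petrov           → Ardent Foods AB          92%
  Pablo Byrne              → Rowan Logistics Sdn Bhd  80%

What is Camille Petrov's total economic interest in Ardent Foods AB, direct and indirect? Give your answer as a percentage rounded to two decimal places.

93.20%

Camille reaches Ardent along 2 paths.
Via Meridian: 15% × 8% = 1.2%.
Direct stake: 92% = 92%.
Total: 1.2% + 92% = 93.2%.
Rounded: 93.20%.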